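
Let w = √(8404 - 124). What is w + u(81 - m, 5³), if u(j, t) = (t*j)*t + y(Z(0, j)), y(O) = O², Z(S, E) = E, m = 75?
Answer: 93786 + 6*√230 ≈ 93877.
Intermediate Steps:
w = 6*√230 (w = √8280 = 6*√230 ≈ 90.995)
u(j, t) = j² + j*t² (u(j, t) = (t*j)*t + j² = (j*t)*t + j² = j*t² + j² = j² + j*t²)
w + u(81 - m, 5³) = 6*√230 + (81 - 1*75)*((81 - 1*75) + (5³)²) = 6*√230 + (81 - 75)*((81 - 75) + 125²) = 6*√230 + 6*(6 + 15625) = 6*√230 + 6*15631 = 6*√230 + 93786 = 93786 + 6*√230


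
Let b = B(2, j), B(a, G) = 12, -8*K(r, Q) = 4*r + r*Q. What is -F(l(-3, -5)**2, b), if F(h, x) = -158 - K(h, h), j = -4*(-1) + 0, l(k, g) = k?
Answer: 1147/8 ≈ 143.38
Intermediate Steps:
K(r, Q) = -r/2 - Q*r/8 (K(r, Q) = -(4*r + r*Q)/8 = -(4*r + Q*r)/8 = -r/2 - Q*r/8)
j = 4 (j = 4 + 0 = 4)
b = 12
F(h, x) = -158 + h*(4 + h)/8 (F(h, x) = -158 - (-1)*h*(4 + h)/8 = -158 + h*(4 + h)/8)
-F(l(-3, -5)**2, b) = -(-158 + (1/8)*(-3)**2*(4 + (-3)**2)) = -(-158 + (1/8)*9*(4 + 9)) = -(-158 + (1/8)*9*13) = -(-158 + 117/8) = -1*(-1147/8) = 1147/8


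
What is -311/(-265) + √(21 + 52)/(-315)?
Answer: 311/265 - √73/315 ≈ 1.1465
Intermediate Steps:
-311/(-265) + √(21 + 52)/(-315) = -311*(-1/265) + √73*(-1/315) = 311/265 - √73/315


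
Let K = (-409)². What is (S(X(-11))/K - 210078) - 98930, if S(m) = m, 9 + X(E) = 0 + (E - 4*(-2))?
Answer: -51691167260/167281 ≈ -3.0901e+5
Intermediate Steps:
K = 167281
X(E) = -1 + E (X(E) = -9 + (0 + (E - 4*(-2))) = -9 + (0 + (E + 8)) = -9 + (0 + (8 + E)) = -9 + (8 + E) = -1 + E)
(S(X(-11))/K - 210078) - 98930 = ((-1 - 11)/167281 - 210078) - 98930 = (-12*1/167281 - 210078) - 98930 = (-12/167281 - 210078) - 98930 = -35142057930/167281 - 98930 = -51691167260/167281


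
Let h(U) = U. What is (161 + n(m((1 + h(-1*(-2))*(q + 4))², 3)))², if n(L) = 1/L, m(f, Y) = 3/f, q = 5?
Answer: 712336/9 ≈ 79149.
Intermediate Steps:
(161 + n(m((1 + h(-1*(-2))*(q + 4))², 3)))² = (161 + 1/(3/((1 + (-1*(-2))*(5 + 4))²)))² = (161 + 1/(3/((1 + 2*9)²)))² = (161 + 1/(3/((1 + 18)²)))² = (161 + 1/(3/(19²)))² = (161 + 1/(3/361))² = (161 + 361/3)² = (844/3)² = 712336/9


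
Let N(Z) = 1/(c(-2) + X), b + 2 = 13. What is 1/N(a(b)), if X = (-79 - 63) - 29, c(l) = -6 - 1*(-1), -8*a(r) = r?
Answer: -176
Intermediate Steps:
b = 11 (b = -2 + 13 = 11)
a(r) = -r/8
c(l) = -5 (c(l) = -6 + 1 = -5)
X = -171 (X = -142 - 29 = -171)
N(Z) = -1/176 (N(Z) = 1/(-5 - 171) = 1/(-176) = -1/176)
1/N(a(b)) = 1/(-1/176) = -176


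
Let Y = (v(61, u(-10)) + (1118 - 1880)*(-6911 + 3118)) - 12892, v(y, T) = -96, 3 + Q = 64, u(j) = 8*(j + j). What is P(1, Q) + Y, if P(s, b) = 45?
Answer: 2877323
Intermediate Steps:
u(j) = 16*j (u(j) = 8*(2*j) = 16*j)
Q = 61 (Q = -3 + 64 = 61)
Y = 2877278 (Y = (-96 + (1118 - 1880)*(-6911 + 3118)) - 12892 = (-96 - 762*(-3793)) - 12892 = (-96 + 2890266) - 12892 = 2890170 - 12892 = 2877278)
P(1, Q) + Y = 45 + 2877278 = 2877323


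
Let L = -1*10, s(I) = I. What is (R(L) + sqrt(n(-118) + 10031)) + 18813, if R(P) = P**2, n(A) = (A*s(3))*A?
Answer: 18913 + sqrt(51803) ≈ 19141.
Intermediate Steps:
n(A) = 3*A**2 (n(A) = (A*3)*A = (3*A)*A = 3*A**2)
L = -10
(R(L) + sqrt(n(-118) + 10031)) + 18813 = ((-10)**2 + sqrt(3*(-118)**2 + 10031)) + 18813 = (100 + sqrt(3*13924 + 10031)) + 18813 = (100 + sqrt(41772 + 10031)) + 18813 = (100 + sqrt(51803)) + 18813 = 18913 + sqrt(51803)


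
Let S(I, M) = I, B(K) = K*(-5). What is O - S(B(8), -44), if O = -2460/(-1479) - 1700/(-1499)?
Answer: 31627560/739007 ≈ 42.797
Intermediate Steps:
B(K) = -5*K
O = 2067280/739007 (O = -2460*(-1/1479) - 1700*(-1/1499) = 820/493 + 1700/1499 = 2067280/739007 ≈ 2.7974)
O - S(B(8), -44) = 2067280/739007 - (-5)*8 = 2067280/739007 - 1*(-40) = 2067280/739007 + 40 = 31627560/739007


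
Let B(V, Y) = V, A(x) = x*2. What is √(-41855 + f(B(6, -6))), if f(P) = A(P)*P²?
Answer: I*√41423 ≈ 203.53*I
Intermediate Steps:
A(x) = 2*x
f(P) = 2*P³ (f(P) = (2*P)*P² = 2*P³)
√(-41855 + f(B(6, -6))) = √(-41855 + 2*6³) = √(-41855 + 2*216) = √(-41855 + 432) = √(-41423) = I*√41423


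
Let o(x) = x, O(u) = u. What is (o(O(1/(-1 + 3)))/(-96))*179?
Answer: -179/192 ≈ -0.93229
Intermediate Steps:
(o(O(1/(-1 + 3)))/(-96))*179 = (1/((-1 + 3)*(-96)))*179 = (-1/96/2)*179 = ((½)*(-1/96))*179 = -1/192*179 = -179/192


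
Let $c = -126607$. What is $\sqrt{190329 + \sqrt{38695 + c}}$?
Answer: $\sqrt{190329 + 6 i \sqrt{2442}} \approx 436.27 + 0.34 i$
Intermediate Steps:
$\sqrt{190329 + \sqrt{38695 + c}} = \sqrt{190329 + \sqrt{38695 - 126607}} = \sqrt{190329 + \sqrt{-87912}} = \sqrt{190329 + 6 i \sqrt{2442}}$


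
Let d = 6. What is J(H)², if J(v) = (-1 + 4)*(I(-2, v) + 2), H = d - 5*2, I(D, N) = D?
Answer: 0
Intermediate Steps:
H = -4 (H = 6 - 5*2 = 6 - 10 = -4)
J(v) = 0 (J(v) = (-1 + 4)*(-2 + 2) = 3*0 = 0)
J(H)² = 0² = 0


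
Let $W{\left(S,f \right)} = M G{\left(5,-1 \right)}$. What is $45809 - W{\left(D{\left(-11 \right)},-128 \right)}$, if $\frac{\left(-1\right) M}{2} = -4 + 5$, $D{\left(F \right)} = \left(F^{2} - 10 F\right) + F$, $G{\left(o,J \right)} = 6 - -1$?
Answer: $45823$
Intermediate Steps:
$G{\left(o,J \right)} = 7$ ($G{\left(o,J \right)} = 6 + 1 = 7$)
$D{\left(F \right)} = F^{2} - 9 F$
$M = -2$ ($M = - 2 \left(-4 + 5\right) = \left(-2\right) 1 = -2$)
$W{\left(S,f \right)} = -14$ ($W{\left(S,f \right)} = \left(-2\right) 7 = -14$)
$45809 - W{\left(D{\left(-11 \right)},-128 \right)} = 45809 - -14 = 45809 + 14 = 45823$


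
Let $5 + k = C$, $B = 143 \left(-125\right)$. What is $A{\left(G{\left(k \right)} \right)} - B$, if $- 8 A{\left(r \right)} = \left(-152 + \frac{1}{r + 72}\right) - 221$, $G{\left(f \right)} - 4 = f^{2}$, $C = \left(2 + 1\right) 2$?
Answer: $\frac{1379965}{77} \approx 17922.0$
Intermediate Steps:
$C = 6$ ($C = 3 \cdot 2 = 6$)
$B = -17875$
$k = 1$ ($k = -5 + 6 = 1$)
$G{\left(f \right)} = 4 + f^{2}$
$A{\left(r \right)} = \frac{373}{8} - \frac{1}{8 \left(72 + r\right)}$ ($A{\left(r \right)} = - \frac{\left(-152 + \frac{1}{r + 72}\right) - 221}{8} = - \frac{\left(-152 + \frac{1}{72 + r}\right) - 221}{8} = - \frac{-373 + \frac{1}{72 + r}}{8} = \frac{373}{8} - \frac{1}{8 \left(72 + r\right)}$)
$A{\left(G{\left(k \right)} \right)} - B = \frac{26855 + 373 \left(4 + 1^{2}\right)}{8 \left(72 + \left(4 + 1^{2}\right)\right)} - -17875 = \frac{26855 + 373 \left(4 + 1\right)}{8 \left(72 + \left(4 + 1\right)\right)} + 17875 = \frac{26855 + 373 \cdot 5}{8 \left(72 + 5\right)} + 17875 = \frac{26855 + 1865}{8 \cdot 77} + 17875 = \frac{1}{8} \cdot \frac{1}{77} \cdot 28720 + 17875 = \frac{3590}{77} + 17875 = \frac{1379965}{77}$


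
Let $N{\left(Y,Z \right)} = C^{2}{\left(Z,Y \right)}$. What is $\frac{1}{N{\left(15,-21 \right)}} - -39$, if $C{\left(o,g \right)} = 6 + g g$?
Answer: $\frac{2081080}{53361} \approx 39.0$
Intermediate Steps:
$C{\left(o,g \right)} = 6 + g^{2}$
$N{\left(Y,Z \right)} = \left(6 + Y^{2}\right)^{2}$
$\frac{1}{N{\left(15,-21 \right)}} - -39 = \frac{1}{\left(6 + 15^{2}\right)^{2}} - -39 = \frac{1}{\left(6 + 225\right)^{2}} + 39 = \frac{1}{231^{2}} + 39 = \frac{1}{53361} + 39 = \frac{2081080}{53361}$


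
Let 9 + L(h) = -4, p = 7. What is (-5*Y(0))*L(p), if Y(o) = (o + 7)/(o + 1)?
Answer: 455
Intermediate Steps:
Y(o) = (7 + o)/(1 + o)
L(h) = -13 (L(h) = -9 - 4 = -13)
(-5*Y(0))*L(p) = -5*(7 + 0)/(1 + 0)*(-13) = -5*7/1*(-13) = -5*7*(-13) = -35*(-13) = 455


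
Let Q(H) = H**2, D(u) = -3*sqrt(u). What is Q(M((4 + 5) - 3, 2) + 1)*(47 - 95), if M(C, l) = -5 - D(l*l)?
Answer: -192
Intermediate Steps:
M(C, l) = -5 + 3*sqrt(l**2) (M(C, l) = -5 - (-3)*sqrt(l*l) = -5 - (-3)*sqrt(l**2) = -5 + 3*sqrt(l**2))
Q(M((4 + 5) - 3, 2) + 1)*(47 - 95) = ((-5 + 3*sqrt(2**2)) + 1)**2*(47 - 95) = ((-5 + 3*sqrt(4)) + 1)**2*(-48) = ((-5 + 3*2) + 1)**2*(-48) = ((-5 + 6) + 1)**2*(-48) = (1 + 1)**2*(-48) = 2**2*(-48) = 4*(-48) = -192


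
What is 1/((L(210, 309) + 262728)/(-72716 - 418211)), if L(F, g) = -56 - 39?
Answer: -490927/262633 ≈ -1.8693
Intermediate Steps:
L(F, g) = -95
1/((L(210, 309) + 262728)/(-72716 - 418211)) = 1/((-95 + 262728)/(-72716 - 418211)) = 1/(262633/(-490927)) = 1/(262633*(-1/490927)) = 1/(-262633/490927) = -490927/262633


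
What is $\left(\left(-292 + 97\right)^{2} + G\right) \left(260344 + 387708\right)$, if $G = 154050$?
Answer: $124474587900$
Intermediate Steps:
$\left(\left(-292 + 97\right)^{2} + G\right) \left(260344 + 387708\right) = \left(\left(-292 + 97\right)^{2} + 154050\right) \left(260344 + 387708\right) = \left(\left(-195\right)^{2} + 154050\right) 648052 = \left(38025 + 154050\right) 648052 = 192075 \cdot 648052 = 124474587900$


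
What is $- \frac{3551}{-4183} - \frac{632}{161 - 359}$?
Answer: $\frac{1673377}{414117} \approx 4.0408$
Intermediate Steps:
$- \frac{3551}{-4183} - \frac{632}{161 - 359} = \left(-3551\right) \left(- \frac{1}{4183}\right) - \frac{632}{161 - 359} = \frac{3551}{4183} - \frac{632}{-198} = \frac{3551}{4183} - - \frac{316}{99} = \frac{3551}{4183} + \frac{316}{99} = \frac{1673377}{414117}$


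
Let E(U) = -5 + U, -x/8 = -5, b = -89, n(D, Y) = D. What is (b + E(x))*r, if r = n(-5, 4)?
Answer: 270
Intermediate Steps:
x = 40 (x = -8*(-5) = 40)
r = -5
(b + E(x))*r = (-89 + (-5 + 40))*(-5) = (-89 + 35)*(-5) = -54*(-5) = 270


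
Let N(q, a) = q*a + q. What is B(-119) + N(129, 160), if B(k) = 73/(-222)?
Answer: 4610645/222 ≈ 20769.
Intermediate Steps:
B(k) = -73/222 (B(k) = 73*(-1/222) = -73/222)
N(q, a) = q + a*q (N(q, a) = a*q + q = q + a*q)
B(-119) + N(129, 160) = -73/222 + 129*(1 + 160) = -73/222 + 129*161 = -73/222 + 20769 = 4610645/222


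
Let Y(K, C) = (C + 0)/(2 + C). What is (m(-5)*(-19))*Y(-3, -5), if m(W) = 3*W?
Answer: 475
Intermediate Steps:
Y(K, C) = C/(2 + C)
(m(-5)*(-19))*Y(-3, -5) = ((3*(-5))*(-19))*(-5/(2 - 5)) = (-15*(-19))*(-5/(-3)) = 285*(-5*(-1/3)) = 285*(5/3) = 475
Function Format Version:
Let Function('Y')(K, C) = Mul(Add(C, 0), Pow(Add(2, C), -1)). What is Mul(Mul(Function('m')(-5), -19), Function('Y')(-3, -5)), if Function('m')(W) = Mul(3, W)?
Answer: 475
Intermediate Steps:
Function('Y')(K, C) = Mul(C, Pow(Add(2, C), -1))
Mul(Mul(Function('m')(-5), -19), Function('Y')(-3, -5)) = Mul(Mul(Mul(3, -5), -19), Mul(-5, Pow(Add(2, -5), -1))) = Mul(Mul(-15, -19), Mul(-5, Pow(-3, -1))) = Mul(285, Mul(-5, Rational(-1, 3))) = Mul(285, Rational(5, 3)) = 475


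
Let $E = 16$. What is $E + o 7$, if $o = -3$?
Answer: $-5$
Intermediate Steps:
$E + o 7 = 16 - 21 = -5$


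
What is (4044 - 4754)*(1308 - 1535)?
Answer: 161170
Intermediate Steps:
(4044 - 4754)*(1308 - 1535) = -710*(-227) = 161170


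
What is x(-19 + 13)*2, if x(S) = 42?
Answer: 84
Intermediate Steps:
x(-19 + 13)*2 = 42*2 = 84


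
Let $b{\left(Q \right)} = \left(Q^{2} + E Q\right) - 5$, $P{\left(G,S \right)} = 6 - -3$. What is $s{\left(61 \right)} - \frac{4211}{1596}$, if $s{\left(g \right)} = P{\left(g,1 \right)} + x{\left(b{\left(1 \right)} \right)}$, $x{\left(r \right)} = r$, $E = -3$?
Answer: $- \frac{1019}{1596} \approx -0.63847$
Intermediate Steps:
$P{\left(G,S \right)} = 9$ ($P{\left(G,S \right)} = 6 + 3 = 9$)
$b{\left(Q \right)} = -5 + Q^{2} - 3 Q$ ($b{\left(Q \right)} = \left(Q^{2} - 3 Q\right) - 5 = -5 + Q^{2} - 3 Q$)
$s{\left(g \right)} = 2$ ($s{\left(g \right)} = 9 - \left(8 - 1\right) = 9 - 7 = 2$)
$s{\left(61 \right)} - \frac{4211}{1596} = 2 - \frac{4211}{1596} = - \frac{1019}{1596}$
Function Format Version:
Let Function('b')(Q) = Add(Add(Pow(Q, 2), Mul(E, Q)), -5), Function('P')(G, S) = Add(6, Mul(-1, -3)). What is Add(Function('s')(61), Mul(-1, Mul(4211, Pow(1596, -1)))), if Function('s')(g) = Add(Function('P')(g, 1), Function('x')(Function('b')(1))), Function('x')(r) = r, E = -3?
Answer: Rational(-1019, 1596) ≈ -0.63847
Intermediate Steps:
Function('P')(G, S) = 9 (Function('P')(G, S) = Add(6, 3) = 9)
Function('b')(Q) = Add(-5, Pow(Q, 2), Mul(-3, Q)) (Function('b')(Q) = Add(Add(Pow(Q, 2), Mul(-3, Q)), -5) = Add(-5, Pow(Q, 2), Mul(-3, Q)))
Function('s')(g) = 2 (Function('s')(g) = Add(9, Add(-5, Pow(1, 2), Mul(-3, 1))) = Add(9, Add(-5, 1, -3)) = Add(9, -7) = 2)
Add(Function('s')(61), Mul(-1, Mul(4211, Pow(1596, -1)))) = Add(2, Mul(-1, Mul(4211, Pow(1596, -1)))) = Add(2, Mul(-1, Mul(4211, Rational(1, 1596)))) = Add(2, Mul(-1, Rational(4211, 1596))) = Add(2, Rational(-4211, 1596)) = Rational(-1019, 1596)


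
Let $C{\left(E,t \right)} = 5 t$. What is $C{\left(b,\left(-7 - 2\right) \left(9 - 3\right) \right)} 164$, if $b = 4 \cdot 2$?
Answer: $-44280$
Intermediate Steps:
$b = 8$
$C{\left(b,\left(-7 - 2\right) \left(9 - 3\right) \right)} 164 = 5 \left(-7 - 2\right) \left(9 - 3\right) 164 = 5 \left(\left(-9\right) 6\right) 164 = 5 \left(-54\right) 164 = \left(-270\right) 164 = -44280$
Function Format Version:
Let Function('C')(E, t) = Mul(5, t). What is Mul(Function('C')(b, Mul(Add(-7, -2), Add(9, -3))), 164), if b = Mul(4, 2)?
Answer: -44280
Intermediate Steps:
b = 8
Mul(Function('C')(b, Mul(Add(-7, -2), Add(9, -3))), 164) = Mul(Mul(5, Mul(Add(-7, -2), Add(9, -3))), 164) = Mul(Mul(5, Mul(-9, 6)), 164) = Mul(Mul(5, -54), 164) = Mul(-270, 164) = -44280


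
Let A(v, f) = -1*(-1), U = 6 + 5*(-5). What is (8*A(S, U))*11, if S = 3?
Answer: 88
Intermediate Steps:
U = -19 (U = 6 - 25 = -19)
A(v, f) = 1
(8*A(S, U))*11 = (8*1)*11 = 8*11 = 88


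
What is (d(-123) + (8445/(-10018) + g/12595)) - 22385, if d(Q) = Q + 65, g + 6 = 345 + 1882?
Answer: -2831868017327/126176710 ≈ -22444.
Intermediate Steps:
g = 2221 (g = -6 + (345 + 1882) = -6 + 2227 = 2221)
d(Q) = 65 + Q
(d(-123) + (8445/(-10018) + g/12595)) - 22385 = ((65 - 123) + (8445/(-10018) + 2221/12595)) - 22385 = (-58 + (8445*(-1/10018) + 2221*(1/12595))) - 22385 = (-58 + (-8445/10018 + 2221/12595)) - 22385 = (-58 - 84114797/126176710) - 22385 = -7402363977/126176710 - 22385 = -2831868017327/126176710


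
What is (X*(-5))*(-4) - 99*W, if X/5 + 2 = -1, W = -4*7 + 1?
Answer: 2373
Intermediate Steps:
W = -27 (W = -28 + 1 = -27)
X = -15 (X = -10 + 5*(-1) = -10 - 5 = -15)
(X*(-5))*(-4) - 99*W = -15*(-5)*(-4) - 99*(-27) = 75*(-4) + 2673 = -300 + 2673 = 2373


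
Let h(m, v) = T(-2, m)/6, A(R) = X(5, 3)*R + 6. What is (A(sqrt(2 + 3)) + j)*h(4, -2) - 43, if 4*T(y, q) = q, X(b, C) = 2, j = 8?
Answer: -122/3 + sqrt(5)/3 ≈ -39.921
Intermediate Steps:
A(R) = 6 + 2*R (A(R) = 2*R + 6 = 6 + 2*R)
T(y, q) = q/4
h(m, v) = m/24 (h(m, v) = (m/4)/6 = (m/4)*(1/6) = m/24)
(A(sqrt(2 + 3)) + j)*h(4, -2) - 43 = ((6 + 2*sqrt(2 + 3)) + 8)*((1/24)*4) - 43 = ((6 + 2*sqrt(5)) + 8)*(1/6) - 43 = (14 + 2*sqrt(5))*(1/6) - 43 = (7/3 + sqrt(5)/3) - 43 = -122/3 + sqrt(5)/3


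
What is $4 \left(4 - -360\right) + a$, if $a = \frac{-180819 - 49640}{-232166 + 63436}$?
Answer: $\frac{245901339}{168730} \approx 1457.4$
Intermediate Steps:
$a = \frac{230459}{168730}$ ($a = - \frac{230459}{-168730} = \left(-230459\right) \left(- \frac{1}{168730}\right) = \frac{230459}{168730} \approx 1.3658$)
$4 \left(4 - -360\right) + a = 4 \left(4 - -360\right) + \frac{230459}{168730} = 4 \left(4 + 360\right) + \frac{230459}{168730} = 4 \cdot 364 + \frac{230459}{168730} = 1456 + \frac{230459}{168730} = \frac{245901339}{168730}$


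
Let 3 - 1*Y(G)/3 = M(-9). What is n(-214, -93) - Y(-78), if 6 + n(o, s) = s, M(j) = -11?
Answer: -141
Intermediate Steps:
n(o, s) = -6 + s
Y(G) = 42 (Y(G) = 9 - 3*(-11) = 9 + 33 = 42)
n(-214, -93) - Y(-78) = (-6 - 93) - 1*42 = -99 - 42 = -141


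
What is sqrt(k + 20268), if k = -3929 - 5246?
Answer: sqrt(11093) ≈ 105.32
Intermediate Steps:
k = -9175
sqrt(k + 20268) = sqrt(-9175 + 20268) = sqrt(11093)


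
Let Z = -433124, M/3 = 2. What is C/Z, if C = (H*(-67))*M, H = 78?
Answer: 7839/108281 ≈ 0.072395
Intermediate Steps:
M = 6 (M = 3*2 = 6)
C = -31356 (C = (78*(-67))*6 = -5226*6 = -31356)
C/Z = -31356/(-433124) = -31356*(-1/433124) = 7839/108281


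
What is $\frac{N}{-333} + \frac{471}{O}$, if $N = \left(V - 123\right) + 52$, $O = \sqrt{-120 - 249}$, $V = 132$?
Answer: $- \frac{61}{333} - \frac{157 i \sqrt{41}}{41} \approx -0.18318 - 24.519 i$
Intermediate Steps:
$O = 3 i \sqrt{41}$ ($O = \sqrt{-369} = 3 i \sqrt{41} \approx 19.209 i$)
$N = 61$ ($N = \left(132 - 123\right) + 52 = 9 + 52 = 61$)
$\frac{N}{-333} + \frac{471}{O} = \frac{61}{-333} + \frac{471}{3 i \sqrt{41}} = 61 \left(- \frac{1}{333}\right) + 471 \left(- \frac{i \sqrt{41}}{123}\right) = - \frac{61}{333} - \frac{157 i \sqrt{41}}{41}$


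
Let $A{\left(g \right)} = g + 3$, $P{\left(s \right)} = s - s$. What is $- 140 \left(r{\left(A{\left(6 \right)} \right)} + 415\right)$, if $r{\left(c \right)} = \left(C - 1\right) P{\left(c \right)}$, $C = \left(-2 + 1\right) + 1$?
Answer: $-58100$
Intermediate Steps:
$P{\left(s \right)} = 0$
$C = 0$ ($C = -1 + 1 = 0$)
$A{\left(g \right)} = 3 + g$
$r{\left(c \right)} = 0$ ($r{\left(c \right)} = \left(0 - 1\right) 0 = \left(-1\right) 0 = 0$)
$- 140 \left(r{\left(A{\left(6 \right)} \right)} + 415\right) = - 140 \left(0 + 415\right) = \left(-140\right) 415 = -58100$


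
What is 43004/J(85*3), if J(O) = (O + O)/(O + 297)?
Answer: 3956368/85 ≈ 46546.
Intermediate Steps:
J(O) = 2*O/(297 + O) (J(O) = (2*O)/(297 + O) = 2*O/(297 + O))
43004/J(85*3) = 43004/((2*(85*3)/(297 + 85*3))) = 43004/((2*255/(297 + 255))) = 43004/((2*255/552)) = 43004/((2*255*(1/552))) = 43004/(85/92) = 43004*(92/85) = 3956368/85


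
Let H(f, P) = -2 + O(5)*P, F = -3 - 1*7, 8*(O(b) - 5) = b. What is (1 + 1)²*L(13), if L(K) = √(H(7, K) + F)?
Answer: √978 ≈ 31.273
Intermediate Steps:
O(b) = 5 + b/8
F = -10 (F = -3 - 7 = -10)
H(f, P) = -2 + 45*P/8 (H(f, P) = -2 + (5 + (⅛)*5)*P = -2 + (5 + 5/8)*P = -2 + 45*P/8)
L(K) = √(-12 + 45*K/8) (L(K) = √((-2 + 45*K/8) - 10) = √(-12 + 45*K/8))
(1 + 1)²*L(13) = (1 + 1)²*(√(-192 + 90*13)/4) = 2²*(√(-192 + 1170)/4) = 4*(√978/4) = √978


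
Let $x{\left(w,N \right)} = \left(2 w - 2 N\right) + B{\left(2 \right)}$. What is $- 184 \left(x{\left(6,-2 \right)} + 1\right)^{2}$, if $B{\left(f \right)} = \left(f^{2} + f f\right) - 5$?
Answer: $-73600$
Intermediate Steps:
$B{\left(f \right)} = -5 + 2 f^{2}$ ($B{\left(f \right)} = \left(f^{2} + f^{2}\right) - 5 = 2 f^{2} - 5 = -5 + 2 f^{2}$)
$x{\left(w,N \right)} = 3 - 2 N + 2 w$ ($x{\left(w,N \right)} = \left(2 w - 2 N\right) - \left(5 - 2 \cdot 2^{2}\right) = \left(- 2 N + 2 w\right) + \left(-5 + 2 \cdot 4\right) = \left(- 2 N + 2 w\right) + \left(-5 + 8\right) = \left(- 2 N + 2 w\right) + 3 = 3 - 2 N + 2 w$)
$- 184 \left(x{\left(6,-2 \right)} + 1\right)^{2} = - 184 \left(\left(3 - -4 + 2 \cdot 6\right) + 1\right)^{2} = - 184 \left(\left(3 + 4 + 12\right) + 1\right)^{2} = - 184 \left(19 + 1\right)^{2} = - 184 \cdot 20^{2} = \left(-184\right) 400 = -73600$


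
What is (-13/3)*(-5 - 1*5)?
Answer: 130/3 ≈ 43.333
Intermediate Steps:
(-13/3)*(-5 - 1*5) = (-13*1/3)*(-5 - 5) = -13/3*(-10) = 130/3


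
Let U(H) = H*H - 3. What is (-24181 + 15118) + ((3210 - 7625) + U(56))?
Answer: -10345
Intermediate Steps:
U(H) = -3 + H² (U(H) = H² - 3 = -3 + H²)
(-24181 + 15118) + ((3210 - 7625) + U(56)) = (-24181 + 15118) + ((3210 - 7625) + (-3 + 56²)) = -9063 + (-4415 + (-3 + 3136)) = -9063 + (-4415 + 3133) = -9063 - 1282 = -10345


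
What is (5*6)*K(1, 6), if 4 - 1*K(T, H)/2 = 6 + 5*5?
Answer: -1620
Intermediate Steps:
K(T, H) = -54 (K(T, H) = 8 - 2*(6 + 5*5) = 8 - 2*(6 + 25) = 8 - 2*31 = 8 - 62 = -54)
(5*6)*K(1, 6) = (5*6)*(-54) = 30*(-54) = -1620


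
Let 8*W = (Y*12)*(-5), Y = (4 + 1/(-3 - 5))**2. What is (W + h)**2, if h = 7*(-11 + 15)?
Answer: 117310561/16384 ≈ 7160.1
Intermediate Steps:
Y = 961/64 (Y = (4 + 1/(-8))**2 = (4 - 1/8)**2 = (31/8)**2 = 961/64 ≈ 15.016)
W = -14415/128 (W = (((961/64)*12)*(-5))/8 = ((2883/16)*(-5))/8 = (1/8)*(-14415/16) = -14415/128 ≈ -112.62)
h = 28 (h = 7*4 = 28)
(W + h)**2 = (-14415/128 + 28)**2 = (-10831/128)**2 = 117310561/16384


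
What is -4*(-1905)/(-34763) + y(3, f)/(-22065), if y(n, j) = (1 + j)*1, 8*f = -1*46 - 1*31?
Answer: -447561251/2045454920 ≈ -0.21881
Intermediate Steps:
f = -77/8 (f = (-1*46 - 1*31)/8 = (-46 - 31)/8 = (⅛)*(-77) = -77/8 ≈ -9.6250)
y(n, j) = 1 + j
-4*(-1905)/(-34763) + y(3, f)/(-22065) = -4*(-1905)/(-34763) + (1 - 77/8)/(-22065) = 7620*(-1/34763) - 69/8*(-1/22065) = -7620/34763 + 23/58840 = -447561251/2045454920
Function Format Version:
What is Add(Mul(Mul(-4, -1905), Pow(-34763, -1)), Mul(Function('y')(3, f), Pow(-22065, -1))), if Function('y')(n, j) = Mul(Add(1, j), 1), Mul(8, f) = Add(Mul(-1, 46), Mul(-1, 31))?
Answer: Rational(-447561251, 2045454920) ≈ -0.21881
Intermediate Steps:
f = Rational(-77, 8) (f = Mul(Rational(1, 8), Add(Mul(-1, 46), Mul(-1, 31))) = Mul(Rational(1, 8), Add(-46, -31)) = Mul(Rational(1, 8), -77) = Rational(-77, 8) ≈ -9.6250)
Function('y')(n, j) = Add(1, j)
Add(Mul(Mul(-4, -1905), Pow(-34763, -1)), Mul(Function('y')(3, f), Pow(-22065, -1))) = Add(Mul(Mul(-4, -1905), Pow(-34763, -1)), Mul(Add(1, Rational(-77, 8)), Pow(-22065, -1))) = Add(Mul(7620, Rational(-1, 34763)), Mul(Rational(-69, 8), Rational(-1, 22065))) = Add(Rational(-7620, 34763), Rational(23, 58840)) = Rational(-447561251, 2045454920)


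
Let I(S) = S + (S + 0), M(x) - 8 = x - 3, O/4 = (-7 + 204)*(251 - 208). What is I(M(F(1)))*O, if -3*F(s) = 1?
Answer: 948752/3 ≈ 3.1625e+5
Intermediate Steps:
F(s) = -⅓ (F(s) = -⅓*1 = -⅓)
O = 33884 (O = 4*((-7 + 204)*(251 - 208)) = 4*(197*43) = 4*8471 = 33884)
M(x) = 5 + x (M(x) = 8 + (x - 3) = 8 + (-3 + x) = 5 + x)
I(S) = 2*S (I(S) = S + S = 2*S)
I(M(F(1)))*O = (2*(5 - ⅓))*33884 = (2*(14/3))*33884 = (28/3)*33884 = 948752/3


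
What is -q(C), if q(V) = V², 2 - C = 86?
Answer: -7056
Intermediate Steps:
C = -84 (C = 2 - 1*86 = 2 - 86 = -84)
-q(C) = -1*(-84)² = -1*7056 = -7056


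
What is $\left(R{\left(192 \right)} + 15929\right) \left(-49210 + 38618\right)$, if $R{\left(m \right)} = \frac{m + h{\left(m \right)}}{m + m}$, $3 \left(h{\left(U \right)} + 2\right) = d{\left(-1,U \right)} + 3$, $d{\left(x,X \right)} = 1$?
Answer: $- \frac{3037054421}{18} \approx -1.6873 \cdot 10^{8}$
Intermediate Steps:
$h{\left(U \right)} = - \frac{2}{3}$ ($h{\left(U \right)} = -2 + \frac{1 + 3}{3} = -2 + \frac{1}{3} \cdot 4 = -2 + \frac{4}{3} = - \frac{2}{3}$)
$R{\left(m \right)} = \frac{- \frac{2}{3} + m}{2 m}$ ($R{\left(m \right)} = \frac{m - \frac{2}{3}}{m + m} = \frac{- \frac{2}{3} + m}{2 m}$)
$\left(R{\left(192 \right)} + 15929\right) \left(-49210 + 38618\right) = \left(\frac{-2 + 3 \cdot 192}{6 \cdot 192} + 15929\right) \left(-49210 + 38618\right) = \left(\frac{1}{6} \cdot \frac{1}{192} \left(-2 + 576\right) + 15929\right) \left(-10592\right) = \left(\frac{1}{6} \cdot \frac{1}{192} \cdot 574 + 15929\right) \left(-10592\right) = \left(\frac{287}{576} + 15929\right) \left(-10592\right) = \frac{9175391}{576} \left(-10592\right) = - \frac{3037054421}{18}$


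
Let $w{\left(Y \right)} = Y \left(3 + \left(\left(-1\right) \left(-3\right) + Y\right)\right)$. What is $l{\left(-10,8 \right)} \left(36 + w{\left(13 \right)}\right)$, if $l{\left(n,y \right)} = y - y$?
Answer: $0$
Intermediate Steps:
$l{\left(n,y \right)} = 0$
$w{\left(Y \right)} = Y \left(6 + Y\right)$ ($w{\left(Y \right)} = Y \left(3 + \left(3 + Y\right)\right) = Y \left(6 + Y\right)$)
$l{\left(-10,8 \right)} \left(36 + w{\left(13 \right)}\right) = 0 \left(36 + 13 \left(6 + 13\right)\right) = 0 \left(36 + 13 \cdot 19\right) = 0 \left(36 + 247\right) = 0 \cdot 283 = 0$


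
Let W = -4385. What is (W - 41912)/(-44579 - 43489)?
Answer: 46297/88068 ≈ 0.52570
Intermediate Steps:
(W - 41912)/(-44579 - 43489) = (-4385 - 41912)/(-44579 - 43489) = -46297/(-88068) = -46297*(-1/88068) = 46297/88068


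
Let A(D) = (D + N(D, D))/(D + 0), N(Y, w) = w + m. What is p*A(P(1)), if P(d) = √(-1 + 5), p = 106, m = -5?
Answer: -53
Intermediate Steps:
P(d) = 2 (P(d) = √4 = 2)
N(Y, w) = -5 + w (N(Y, w) = w - 5 = -5 + w)
A(D) = (-5 + 2*D)/D (A(D) = (D + (-5 + D))/(D + 0) = (-5 + 2*D)/D)
p*A(P(1)) = 106*(2 - 5/2) = 106*(-½) = -53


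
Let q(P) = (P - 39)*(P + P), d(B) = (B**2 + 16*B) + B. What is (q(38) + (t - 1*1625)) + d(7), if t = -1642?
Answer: -3175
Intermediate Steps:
d(B) = B**2 + 17*B
q(P) = 2*P*(-39 + P) (q(P) = (-39 + P)*(2*P) = 2*P*(-39 + P))
(q(38) + (t - 1*1625)) + d(7) = (2*38*(-39 + 38) + (-1642 - 1*1625)) + 7*(17 + 7) = (2*38*(-1) + (-1642 - 1625)) + 7*24 = (-76 - 3267) + 168 = -3343 + 168 = -3175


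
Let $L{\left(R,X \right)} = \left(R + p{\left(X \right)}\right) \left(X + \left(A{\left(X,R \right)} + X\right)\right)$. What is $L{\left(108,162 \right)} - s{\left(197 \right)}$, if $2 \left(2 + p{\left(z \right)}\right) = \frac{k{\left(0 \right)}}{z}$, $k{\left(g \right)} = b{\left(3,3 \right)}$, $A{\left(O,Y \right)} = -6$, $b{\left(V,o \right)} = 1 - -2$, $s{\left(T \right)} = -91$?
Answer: $\frac{608435}{18} \approx 33802.0$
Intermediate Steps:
$b{\left(V,o \right)} = 3$ ($b{\left(V,o \right)} = 1 + 2 = 3$)
$k{\left(g \right)} = 3$
$p{\left(z \right)} = -2 + \frac{3}{2 z}$ ($p{\left(z \right)} = -2 + \frac{3 \frac{1}{z}}{2} = -2 + \frac{3}{2 z}$)
$L{\left(R,X \right)} = \left(-6 + 2 X\right) \left(-2 + R + \frac{3}{2 X}\right)$ ($L{\left(R,X \right)} = \left(R - \left(2 - \frac{3}{2 X}\right)\right) \left(X + \left(-6 + X\right)\right) = \left(-2 + R + \frac{3}{2 X}\right) \left(-6 + 2 X\right) = \left(-6 + 2 X\right) \left(-2 + R + \frac{3}{2 X}\right)$)
$L{\left(108,162 \right)} - s{\left(197 \right)} = \left(15 - \frac{9}{162} - 648 - 648 + 2 \cdot 108 \cdot 162\right) - -91 = \left(15 - \frac{1}{18} - 648 - 648 + 34992\right) + 91 = \frac{606797}{18} + 91 = \frac{608435}{18}$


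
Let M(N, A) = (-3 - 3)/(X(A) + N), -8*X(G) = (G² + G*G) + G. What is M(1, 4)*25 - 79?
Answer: -253/7 ≈ -36.143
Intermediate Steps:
X(G) = -G²/4 - G/8 (X(G) = -((G² + G*G) + G)/8 = -((G² + G²) + G)/8 = -(2*G² + G)/8 = -(G + 2*G²)/8 = -G²/4 - G/8)
M(N, A) = -6/(N - A*(1 + 2*A)/8) (M(N, A) = (-3 - 3)/(-A*(1 + 2*A)/8 + N) = -6/(N - A*(1 + 2*A)/8))
M(1, 4)*25 - 79 = (48/(-8*1 + 4*(1 + 2*4)))*25 - 79 = (48/(-8 + 4*(1 + 8)))*25 - 79 = (48/(-8 + 4*9))*25 - 79 = (48/(-8 + 36))*25 - 79 = (48/28)*25 - 79 = (48*(1/28))*25 - 79 = (12/7)*25 - 79 = 300/7 - 79 = -253/7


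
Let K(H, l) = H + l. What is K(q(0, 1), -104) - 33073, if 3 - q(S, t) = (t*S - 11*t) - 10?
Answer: -33153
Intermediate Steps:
q(S, t) = 13 + 11*t - S*t (q(S, t) = 3 - ((t*S - 11*t) - 10) = 3 - ((S*t - 11*t) - 10) = 3 - ((-11*t + S*t) - 10) = 3 - (-10 - 11*t + S*t) = 3 + (10 + 11*t - S*t) = 13 + 11*t - S*t)
K(q(0, 1), -104) - 33073 = ((13 + 11*1 - 1*0*1) - 104) - 33073 = ((13 + 11 + 0) - 104) - 33073 = (24 - 104) - 33073 = -80 - 33073 = -33153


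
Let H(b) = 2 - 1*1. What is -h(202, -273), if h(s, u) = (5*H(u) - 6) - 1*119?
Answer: 120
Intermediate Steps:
H(b) = 1 (H(b) = 2 - 1 = 1)
h(s, u) = -120 (h(s, u) = (5*1 - 6) - 1*119 = (5 - 6) - 119 = -1 - 119 = -120)
-h(202, -273) = -1*(-120) = 120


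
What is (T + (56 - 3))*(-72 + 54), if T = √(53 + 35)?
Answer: -954 - 36*√22 ≈ -1122.9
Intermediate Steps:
T = 2*√22 (T = √88 = 2*√22 ≈ 9.3808)
(T + (56 - 3))*(-72 + 54) = (2*√22 + (56 - 3))*(-72 + 54) = (2*√22 + 53)*(-18) = (53 + 2*√22)*(-18) = -954 - 36*√22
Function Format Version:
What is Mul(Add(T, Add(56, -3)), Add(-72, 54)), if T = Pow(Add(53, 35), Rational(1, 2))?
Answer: Add(-954, Mul(-36, Pow(22, Rational(1, 2)))) ≈ -1122.9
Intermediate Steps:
T = Mul(2, Pow(22, Rational(1, 2))) (T = Pow(88, Rational(1, 2)) = Mul(2, Pow(22, Rational(1, 2))) ≈ 9.3808)
Mul(Add(T, Add(56, -3)), Add(-72, 54)) = Mul(Add(Mul(2, Pow(22, Rational(1, 2))), Add(56, -3)), Add(-72, 54)) = Mul(Add(Mul(2, Pow(22, Rational(1, 2))), 53), -18) = Mul(Add(53, Mul(2, Pow(22, Rational(1, 2)))), -18) = Add(-954, Mul(-36, Pow(22, Rational(1, 2))))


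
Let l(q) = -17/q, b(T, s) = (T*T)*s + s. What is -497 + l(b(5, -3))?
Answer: -38749/78 ≈ -496.78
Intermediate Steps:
b(T, s) = s + s*T**2 (b(T, s) = T**2*s + s = s*T**2 + s = s + s*T**2)
-497 + l(b(5, -3)) = -497 - 17*(-1/(3*(1 + 5**2))) = -497 - 17*(-1/(3*(1 + 25))) = -497 - 17/((-3*26)) = -497 - 17/(-78) = -497 - 17*(-1/78) = -497 + 17/78 = -38749/78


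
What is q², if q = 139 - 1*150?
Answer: 121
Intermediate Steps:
q = -11 (q = 139 - 150 = -11)
q² = (-11)² = 121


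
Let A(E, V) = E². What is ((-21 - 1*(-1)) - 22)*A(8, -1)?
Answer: -2688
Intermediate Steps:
((-21 - 1*(-1)) - 22)*A(8, -1) = ((-21 - 1*(-1)) - 22)*8² = ((-21 + 1) - 22)*64 = (-20 - 22)*64 = -42*64 = -2688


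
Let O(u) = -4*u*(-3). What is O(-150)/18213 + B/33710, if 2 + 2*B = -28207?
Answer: -211708839/409306820 ≈ -0.51724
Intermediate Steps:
B = -28209/2 (B = -1 + (½)*(-28207) = -1 - 28207/2 = -28209/2 ≈ -14105.)
O(u) = 12*u
O(-150)/18213 + B/33710 = (12*(-150))/18213 - 28209/2/33710 = -1800*1/18213 - 28209/2*1/33710 = -600/6071 - 28209/67420 = -211708839/409306820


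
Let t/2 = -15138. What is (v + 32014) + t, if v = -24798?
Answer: -23060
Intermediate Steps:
t = -30276 (t = 2*(-15138) = -30276)
(v + 32014) + t = (-24798 + 32014) - 30276 = 7216 - 30276 = -23060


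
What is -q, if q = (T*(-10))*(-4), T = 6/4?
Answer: -60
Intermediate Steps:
T = 3/2 (T = 6*(1/4) = 3/2 ≈ 1.5000)
q = 60 (q = ((3/2)*(-10))*(-4) = -15*(-4) = 60)
-q = -1*60 = -60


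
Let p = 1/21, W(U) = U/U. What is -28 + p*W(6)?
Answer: -587/21 ≈ -27.952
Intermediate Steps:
W(U) = 1
p = 1/21 ≈ 0.047619
-28 + p*W(6) = -28 + (1/21)*1 = -28 + 1/21 = -587/21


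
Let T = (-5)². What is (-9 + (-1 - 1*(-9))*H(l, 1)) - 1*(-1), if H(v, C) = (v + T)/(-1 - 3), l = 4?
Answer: -66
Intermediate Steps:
T = 25
H(v, C) = -25/4 - v/4 (H(v, C) = (v + 25)/(-1 - 3) = (25 + v)/(-4) = (25 + v)*(-¼) = -25/4 - v/4)
(-9 + (-1 - 1*(-9))*H(l, 1)) - 1*(-1) = (-9 + (-1 - 1*(-9))*(-25/4 - ¼*4)) - 1*(-1) = (-9 + (-1 + 9)*(-25/4 - 1)) + 1 = (-9 + 8*(-29/4)) + 1 = (-9 - 58) + 1 = -67 + 1 = -66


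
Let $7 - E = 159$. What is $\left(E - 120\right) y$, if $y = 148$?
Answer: $-40256$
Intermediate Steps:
$E = -152$ ($E = 7 - 159 = -152$)
$\left(E - 120\right) y = \left(-152 - 120\right) 148 = \left(-272\right) 148 = -40256$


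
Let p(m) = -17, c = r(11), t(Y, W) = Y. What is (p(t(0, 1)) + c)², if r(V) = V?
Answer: 36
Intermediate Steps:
c = 11
(p(t(0, 1)) + c)² = (-17 + 11)² = (-6)² = 36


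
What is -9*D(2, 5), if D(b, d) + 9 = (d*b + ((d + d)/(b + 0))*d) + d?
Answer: -279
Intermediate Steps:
D(b, d) = -9 + d + b*d + 2*d²/b (D(b, d) = -9 + ((d*b + ((d + d)/(b + 0))*d) + d) = -9 + ((b*d + ((2*d)/b)*d) + d) = -9 + ((b*d + (2*d/b)*d) + d) = -9 + ((b*d + 2*d²/b) + d) = -9 + (d + b*d + 2*d²/b) = -9 + d + b*d + 2*d²/b)
-9*D(2, 5) = -9*(-9 + 5 + 2*5 + 2*5²/2) = -9*(-9 + 5 + 10 + 2*(½)*25) = -9*(-9 + 5 + 10 + 25) = -9*31 = -279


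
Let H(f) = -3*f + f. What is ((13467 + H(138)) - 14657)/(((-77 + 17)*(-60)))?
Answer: -733/1800 ≈ -0.40722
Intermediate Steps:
H(f) = -2*f
((13467 + H(138)) - 14657)/(((-77 + 17)*(-60))) = ((13467 - 2*138) - 14657)/(((-77 + 17)*(-60))) = ((13467 - 276) - 14657)/((-60*(-60))) = (13191 - 14657)/3600 = -1466*1/3600 = -733/1800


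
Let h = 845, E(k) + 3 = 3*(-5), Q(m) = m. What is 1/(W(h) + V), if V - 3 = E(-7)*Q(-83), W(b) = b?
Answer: 1/2342 ≈ 0.00042699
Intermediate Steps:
E(k) = -18 (E(k) = -3 + 3*(-5) = -3 - 15 = -18)
V = 1497 (V = 3 - 18*(-83) = 3 + 1494 = 1497)
1/(W(h) + V) = 1/(845 + 1497) = 1/2342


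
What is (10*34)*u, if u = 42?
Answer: 14280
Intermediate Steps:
(10*34)*u = (10*34)*42 = 340*42 = 14280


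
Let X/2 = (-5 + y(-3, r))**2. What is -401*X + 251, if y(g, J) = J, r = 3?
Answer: -2957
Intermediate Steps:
X = 8 (X = 2*(-5 + 3)**2 = 2*(-2)**2 = 2*4 = 8)
-401*X + 251 = -401*8 + 251 = -3208 + 251 = -2957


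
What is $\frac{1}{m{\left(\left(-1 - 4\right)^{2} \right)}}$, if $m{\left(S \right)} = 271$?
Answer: $\frac{1}{271} \approx 0.00369$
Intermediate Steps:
$\frac{1}{m{\left(\left(-1 - 4\right)^{2} \right)}} = \frac{1}{271}$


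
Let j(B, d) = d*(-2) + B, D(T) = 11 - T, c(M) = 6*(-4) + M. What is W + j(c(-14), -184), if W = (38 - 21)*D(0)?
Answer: 517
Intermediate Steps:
c(M) = -24 + M
j(B, d) = B - 2*d (j(B, d) = -2*d + B = B - 2*d)
W = 187 (W = (38 - 21)*(11 - 1*0) = 17*(11 + 0) = 17*11 = 187)
W + j(c(-14), -184) = 187 + ((-24 - 14) - 2*(-184)) = 187 + (-38 + 368) = 187 + 330 = 517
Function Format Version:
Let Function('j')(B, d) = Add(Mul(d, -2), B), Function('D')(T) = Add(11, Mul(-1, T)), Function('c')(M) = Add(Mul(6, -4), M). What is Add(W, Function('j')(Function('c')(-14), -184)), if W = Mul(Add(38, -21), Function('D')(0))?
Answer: 517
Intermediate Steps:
Function('c')(M) = Add(-24, M)
Function('j')(B, d) = Add(B, Mul(-2, d)) (Function('j')(B, d) = Add(Mul(-2, d), B) = Add(B, Mul(-2, d)))
W = 187 (W = Mul(Add(38, -21), Add(11, Mul(-1, 0))) = Mul(17, Add(11, 0)) = Mul(17, 11) = 187)
Add(W, Function('j')(Function('c')(-14), -184)) = Add(187, Add(Add(-24, -14), Mul(-2, -184))) = Add(187, Add(-38, 368)) = Add(187, 330) = 517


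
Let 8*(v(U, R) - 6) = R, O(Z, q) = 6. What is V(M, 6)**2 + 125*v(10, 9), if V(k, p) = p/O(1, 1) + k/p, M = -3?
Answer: 7127/8 ≈ 890.88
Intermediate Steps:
v(U, R) = 6 + R/8
V(k, p) = p/6 + k/p
V(M, 6)**2 + 125*v(10, 9) = ((1/6)*6 - 3/6)**2 + 125*(6 + (1/8)*9) = (1 - 3*1/6)**2 + 125*(6 + 9/8) = (1 - 1/2)**2 + 125*(57/8) = (1/2)**2 + 7125/8 = 1/4 + 7125/8 = 7127/8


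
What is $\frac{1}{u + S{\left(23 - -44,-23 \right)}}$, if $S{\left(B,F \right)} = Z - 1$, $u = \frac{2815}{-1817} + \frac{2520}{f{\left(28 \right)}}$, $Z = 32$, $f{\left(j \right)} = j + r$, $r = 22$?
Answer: $\frac{9085}{725444} \approx 0.012523$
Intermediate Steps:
$f{\left(j \right)} = 22 + j$ ($f{\left(j \right)} = j + 22 = 22 + j$)
$u = \frac{443809}{9085}$ ($u = \frac{2815}{-1817} + \frac{2520}{22 + 28} = 2815 \left(- \frac{1}{1817}\right) + \frac{2520}{50} = - \frac{2815}{1817} + 2520 \cdot \frac{1}{50} = - \frac{2815}{1817} + \frac{252}{5} = \frac{443809}{9085} \approx 48.851$)
$S{\left(B,F \right)} = 31$ ($S{\left(B,F \right)} = 32 - 1 = 31$)
$\frac{1}{u + S{\left(23 - -44,-23 \right)}} = \frac{1}{\frac{443809}{9085} + 31} = \frac{1}{\frac{725444}{9085}} = \frac{9085}{725444}$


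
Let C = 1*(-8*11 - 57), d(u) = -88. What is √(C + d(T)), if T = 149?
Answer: I*√233 ≈ 15.264*I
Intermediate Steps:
C = -145 (C = 1*(-88 - 57) = 1*(-145) = -145)
√(C + d(T)) = √(-145 - 88) = √(-233) = I*√233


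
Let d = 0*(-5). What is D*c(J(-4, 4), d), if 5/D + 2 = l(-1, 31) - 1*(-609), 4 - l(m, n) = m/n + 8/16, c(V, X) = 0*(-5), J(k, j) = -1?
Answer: 0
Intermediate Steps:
d = 0
c(V, X) = 0
l(m, n) = 7/2 - m/n (l(m, n) = 4 - (m/n + 8/16) = 4 - (m/n + 8*(1/16)) = 4 - (m/n + 1/2) = 4 - (1/2 + m/n) = 4 + (-1/2 - m/n) = 7/2 - m/n)
D = 310/37853 (D = 5/(-2 + ((7/2 - 1*(-1)/31) - 1*(-609))) = 5/(-2 + ((7/2 - 1*(-1)*1/31) + 609)) = 5/(-2 + ((7/2 + 1/31) + 609)) = 5/(-2 + (219/62 + 609)) = 5/(-2 + 37977/62) = 5/(37853/62) = 5*(62/37853) = 310/37853 ≈ 0.0081896)
D*c(J(-4, 4), d) = (310/37853)*0 = 0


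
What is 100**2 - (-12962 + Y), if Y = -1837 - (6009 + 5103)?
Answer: 35911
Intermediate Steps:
Y = -12949 (Y = -1837 - 1*11112 = -1837 - 11112 = -12949)
100**2 - (-12962 + Y) = 100**2 - (-12962 - 12949) = 10000 - 1*(-25911) = 10000 + 25911 = 35911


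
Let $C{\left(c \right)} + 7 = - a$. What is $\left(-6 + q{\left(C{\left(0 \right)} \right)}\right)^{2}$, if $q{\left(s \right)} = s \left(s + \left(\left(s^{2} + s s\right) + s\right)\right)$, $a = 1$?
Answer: $813604$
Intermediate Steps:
$C{\left(c \right)} = -8$ ($C{\left(c \right)} = -7 - 1 = -8$)
$q{\left(s \right)} = s \left(2 s + 2 s^{2}\right)$ ($q{\left(s \right)} = s \left(s + \left(\left(s^{2} + s^{2}\right) + s\right)\right) = s \left(s + \left(2 s^{2} + s\right)\right) = s \left(s + \left(s + 2 s^{2}\right)\right) = s \left(2 s + 2 s^{2}\right)$)
$\left(-6 + q{\left(C{\left(0 \right)} \right)}\right)^{2} = \left(-6 + 2 \left(-8\right)^{2} \left(1 - 8\right)\right)^{2} = \left(-6 + 2 \cdot 64 \left(-7\right)\right)^{2} = \left(-6 - 896\right)^{2} = \left(-902\right)^{2} = 813604$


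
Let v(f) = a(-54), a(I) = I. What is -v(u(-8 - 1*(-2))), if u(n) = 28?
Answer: 54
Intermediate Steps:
v(f) = -54
-v(u(-8 - 1*(-2))) = -1*(-54) = 54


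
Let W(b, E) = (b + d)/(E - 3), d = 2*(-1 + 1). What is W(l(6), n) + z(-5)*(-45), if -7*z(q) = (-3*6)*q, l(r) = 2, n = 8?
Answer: 20264/35 ≈ 578.97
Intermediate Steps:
d = 0 (d = 2*0 = 0)
z(q) = 18*q/7 (z(q) = -(-3*6)*q/7 = -(-18)*q/7 = 18*q/7)
W(b, E) = b/(-3 + E) (W(b, E) = (b + 0)/(E - 3) = b/(-3 + E))
W(l(6), n) + z(-5)*(-45) = 2/(-3 + 8) + ((18/7)*(-5))*(-45) = 2/5 - 90/7*(-45) = 2*(⅕) + 4050/7 = ⅖ + 4050/7 = 20264/35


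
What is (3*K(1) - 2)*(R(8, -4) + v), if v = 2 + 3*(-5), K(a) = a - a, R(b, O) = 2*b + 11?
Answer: -28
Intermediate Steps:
R(b, O) = 11 + 2*b
K(a) = 0
v = -13 (v = 2 - 15 = -13)
(3*K(1) - 2)*(R(8, -4) + v) = (3*0 - 2)*((11 + 2*8) - 13) = (0 - 2)*((11 + 16) - 13) = -2*(27 - 13) = -2*14 = -28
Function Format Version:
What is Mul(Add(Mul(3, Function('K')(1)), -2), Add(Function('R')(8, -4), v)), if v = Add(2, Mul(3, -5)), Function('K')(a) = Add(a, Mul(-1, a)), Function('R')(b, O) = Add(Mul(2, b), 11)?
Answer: -28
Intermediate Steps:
Function('R')(b, O) = Add(11, Mul(2, b))
Function('K')(a) = 0
v = -13 (v = Add(2, -15) = -13)
Mul(Add(Mul(3, Function('K')(1)), -2), Add(Function('R')(8, -4), v)) = Mul(Add(Mul(3, 0), -2), Add(Add(11, Mul(2, 8)), -13)) = Mul(Add(0, -2), Add(Add(11, 16), -13)) = Mul(-2, Add(27, -13)) = Mul(-2, 14) = -28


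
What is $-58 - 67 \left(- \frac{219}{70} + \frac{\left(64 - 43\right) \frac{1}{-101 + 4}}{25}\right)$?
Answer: $\frac{5167003}{33950} \approx 152.19$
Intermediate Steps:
$-58 - 67 \left(- \frac{219}{70} + \frac{\left(64 - 43\right) \frac{1}{-101 + 4}}{25}\right) = -58 - 67 \left(\left(-219\right) \frac{1}{70} + \frac{21}{-97} \cdot \frac{1}{25}\right) = -58 - 67 \left(- \frac{219}{70} + 21 \left(- \frac{1}{97}\right) \frac{1}{25}\right) = -58 - 67 \left(- \frac{219}{70} - \frac{21}{2425}\right) = -58 - - \frac{7136103}{33950} = -58 + \frac{7136103}{33950} = \frac{5167003}{33950}$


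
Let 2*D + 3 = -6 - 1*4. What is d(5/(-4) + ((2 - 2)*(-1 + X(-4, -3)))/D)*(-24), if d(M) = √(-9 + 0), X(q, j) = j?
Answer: -72*I ≈ -72.0*I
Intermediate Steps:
D = -13/2 (D = -3/2 + (-6 - 1*4)/2 = -3/2 + (-6 - 4)/2 = -3/2 + (½)*(-10) = -3/2 - 5 = -13/2 ≈ -6.5000)
d(M) = 3*I (d(M) = √(-9) = 3*I)
d(5/(-4) + ((2 - 2)*(-1 + X(-4, -3)))/D)*(-24) = (3*I)*(-24) = -72*I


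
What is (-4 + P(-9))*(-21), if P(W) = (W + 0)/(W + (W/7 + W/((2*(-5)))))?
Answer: 4662/73 ≈ 63.863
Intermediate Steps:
P(W) = 70/73 (P(W) = W/(W + (W*(⅐) + W/(-10))) = W/(W + (W/7 + W*(-⅒))) = W/(W + (W/7 - W/10)) = W/(W + 3*W/70) = W/((73*W/70)) = W*(70/(73*W)) = 70/73)
(-4 + P(-9))*(-21) = (-4 + 70/73)*(-21) = -222/73*(-21) = 4662/73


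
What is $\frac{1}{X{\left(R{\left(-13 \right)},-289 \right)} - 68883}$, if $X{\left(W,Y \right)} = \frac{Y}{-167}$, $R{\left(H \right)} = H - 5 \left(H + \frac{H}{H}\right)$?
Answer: $- \frac{167}{11503172} \approx -1.4518 \cdot 10^{-5}$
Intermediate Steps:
$R{\left(H \right)} = -5 - 4 H$ ($R{\left(H \right)} = H - 5 \left(H + 1\right) = H - 5 \left(1 + H\right) = H - \left(5 + 5 H\right) = -5 - 4 H$)
$X{\left(W,Y \right)} = - \frac{Y}{167}$ ($X{\left(W,Y \right)} = Y \left(- \frac{1}{167}\right) = - \frac{Y}{167}$)
$\frac{1}{X{\left(R{\left(-13 \right)},-289 \right)} - 68883} = \frac{1}{\left(- \frac{1}{167}\right) \left(-289\right) - 68883} = \frac{1}{\frac{289}{167} - 68883} = \frac{1}{- \frac{11503172}{167}} = - \frac{167}{11503172}$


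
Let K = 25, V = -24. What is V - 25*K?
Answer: -649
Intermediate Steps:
V - 25*K = -24 - 25*25 = -24 - 625 = -649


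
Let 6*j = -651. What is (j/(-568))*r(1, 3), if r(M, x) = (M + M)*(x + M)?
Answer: 217/142 ≈ 1.5282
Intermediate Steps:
j = -217/2 (j = (1/6)*(-651) = -217/2 ≈ -108.50)
r(M, x) = 2*M*(M + x) (r(M, x) = (2*M)*(M + x) = 2*M*(M + x))
(j/(-568))*r(1, 3) = (-217/2/(-568))*(2*1*(1 + 3)) = (-217/2*(-1/568))*(2*1*4) = (217/1136)*8 = 217/142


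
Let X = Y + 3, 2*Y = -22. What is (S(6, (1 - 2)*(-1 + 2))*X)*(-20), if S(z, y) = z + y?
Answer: 800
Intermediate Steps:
Y = -11 (Y = (1/2)*(-22) = -11)
S(z, y) = y + z
X = -8 (X = -11 + 3 = -8)
(S(6, (1 - 2)*(-1 + 2))*X)*(-20) = (((1 - 2)*(-1 + 2) + 6)*(-8))*(-20) = ((-1*1 + 6)*(-8))*(-20) = ((-1 + 6)*(-8))*(-20) = (5*(-8))*(-20) = -40*(-20) = 800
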